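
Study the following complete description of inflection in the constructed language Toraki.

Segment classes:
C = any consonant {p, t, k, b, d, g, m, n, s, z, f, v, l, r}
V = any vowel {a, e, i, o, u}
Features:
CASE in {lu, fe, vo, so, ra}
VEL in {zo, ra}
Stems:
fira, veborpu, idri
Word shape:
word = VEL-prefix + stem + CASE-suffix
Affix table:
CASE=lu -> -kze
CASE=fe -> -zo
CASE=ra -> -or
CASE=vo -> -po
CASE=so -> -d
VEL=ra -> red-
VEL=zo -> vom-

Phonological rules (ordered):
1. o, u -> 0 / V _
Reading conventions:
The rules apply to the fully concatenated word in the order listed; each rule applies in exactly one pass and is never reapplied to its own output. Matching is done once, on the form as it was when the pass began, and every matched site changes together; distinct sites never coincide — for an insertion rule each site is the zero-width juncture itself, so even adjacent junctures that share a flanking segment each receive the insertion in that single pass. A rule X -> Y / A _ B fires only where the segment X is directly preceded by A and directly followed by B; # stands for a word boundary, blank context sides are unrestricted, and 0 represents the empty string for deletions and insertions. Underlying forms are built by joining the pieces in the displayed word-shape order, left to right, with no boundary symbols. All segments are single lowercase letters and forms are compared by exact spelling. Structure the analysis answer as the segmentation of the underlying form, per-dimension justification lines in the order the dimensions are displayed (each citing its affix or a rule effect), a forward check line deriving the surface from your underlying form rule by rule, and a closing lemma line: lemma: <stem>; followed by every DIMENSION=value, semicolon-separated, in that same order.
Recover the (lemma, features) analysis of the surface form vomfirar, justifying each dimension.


underlying: vom-fira-or
CASE=ra - signalled by the affix -or
VEL=zo - signalled by the affix vom-
check: vomfiraor -> vomfirar
lemma: fira; CASE=ra; VEL=zo


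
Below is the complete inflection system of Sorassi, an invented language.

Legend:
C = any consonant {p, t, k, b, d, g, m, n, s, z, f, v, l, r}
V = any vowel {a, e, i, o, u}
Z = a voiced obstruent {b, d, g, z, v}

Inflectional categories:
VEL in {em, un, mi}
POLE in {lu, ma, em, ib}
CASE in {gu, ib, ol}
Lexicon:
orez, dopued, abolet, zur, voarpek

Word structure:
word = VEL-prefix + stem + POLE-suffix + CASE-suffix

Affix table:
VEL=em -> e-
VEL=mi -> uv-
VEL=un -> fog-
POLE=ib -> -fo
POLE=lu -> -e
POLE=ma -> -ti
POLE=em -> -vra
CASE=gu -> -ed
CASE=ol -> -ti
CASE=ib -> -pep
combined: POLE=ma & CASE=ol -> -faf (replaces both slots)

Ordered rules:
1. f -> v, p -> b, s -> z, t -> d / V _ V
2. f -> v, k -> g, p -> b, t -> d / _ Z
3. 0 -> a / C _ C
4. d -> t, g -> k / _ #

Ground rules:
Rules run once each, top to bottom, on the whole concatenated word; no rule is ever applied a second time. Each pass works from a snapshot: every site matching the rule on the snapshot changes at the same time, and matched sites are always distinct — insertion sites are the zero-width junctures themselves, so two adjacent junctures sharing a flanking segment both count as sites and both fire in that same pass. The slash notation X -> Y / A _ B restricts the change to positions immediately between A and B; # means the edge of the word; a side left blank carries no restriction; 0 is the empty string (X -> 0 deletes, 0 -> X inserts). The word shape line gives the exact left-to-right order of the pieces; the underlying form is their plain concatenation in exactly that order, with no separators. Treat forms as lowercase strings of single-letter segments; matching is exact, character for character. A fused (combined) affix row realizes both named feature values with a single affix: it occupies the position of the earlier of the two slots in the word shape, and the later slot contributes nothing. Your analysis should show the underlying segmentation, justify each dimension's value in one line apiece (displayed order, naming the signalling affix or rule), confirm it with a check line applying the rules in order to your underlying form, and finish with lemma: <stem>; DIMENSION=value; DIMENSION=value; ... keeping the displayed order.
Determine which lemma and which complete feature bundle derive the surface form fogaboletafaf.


underlying: fog-abolet-faf
VEL=un - signalled by the affix fog-
POLE=ma - signalled by the combined affix row
CASE=ol - signalled by the combined affix row
check: fogaboletfaf -> fogaboletfaf -> fogaboletfaf -> fogaboletafaf -> fogaboletafaf
lemma: abolet; VEL=un; POLE=ma; CASE=ol


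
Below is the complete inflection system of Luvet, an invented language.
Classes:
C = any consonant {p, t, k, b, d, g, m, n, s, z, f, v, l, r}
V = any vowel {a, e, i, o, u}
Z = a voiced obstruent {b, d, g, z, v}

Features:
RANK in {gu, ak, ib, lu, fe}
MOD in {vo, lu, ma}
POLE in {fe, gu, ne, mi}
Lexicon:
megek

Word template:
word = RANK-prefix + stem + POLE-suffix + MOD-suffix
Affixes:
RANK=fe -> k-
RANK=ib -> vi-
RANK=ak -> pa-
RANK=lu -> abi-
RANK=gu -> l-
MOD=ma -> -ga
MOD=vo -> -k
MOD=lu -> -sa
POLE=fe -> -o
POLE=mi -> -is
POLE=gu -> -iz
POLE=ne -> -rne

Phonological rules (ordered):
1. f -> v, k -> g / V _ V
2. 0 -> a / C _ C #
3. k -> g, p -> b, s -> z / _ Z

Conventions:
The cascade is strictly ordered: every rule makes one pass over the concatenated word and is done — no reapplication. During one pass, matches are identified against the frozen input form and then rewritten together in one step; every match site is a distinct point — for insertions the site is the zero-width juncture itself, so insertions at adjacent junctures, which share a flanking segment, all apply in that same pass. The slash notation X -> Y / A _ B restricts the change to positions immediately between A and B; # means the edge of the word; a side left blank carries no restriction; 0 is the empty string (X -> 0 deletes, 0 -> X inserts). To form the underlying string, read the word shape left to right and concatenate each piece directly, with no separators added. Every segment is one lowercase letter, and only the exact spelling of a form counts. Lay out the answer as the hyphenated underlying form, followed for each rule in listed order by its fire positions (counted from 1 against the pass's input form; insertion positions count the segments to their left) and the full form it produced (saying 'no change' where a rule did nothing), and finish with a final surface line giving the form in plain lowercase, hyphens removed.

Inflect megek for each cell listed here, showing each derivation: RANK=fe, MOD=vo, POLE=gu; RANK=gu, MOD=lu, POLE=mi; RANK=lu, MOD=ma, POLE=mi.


cell RANK=fe, MOD=vo, POLE=gu:
underlying: k-megek-iz-k
1. f -> v, k -> g / V _ V: fires at position(s) 6: kmegegizk
2. 0 -> a / C _ C #: inserts after position(s) 8: kmegegizak
3. k -> g, p -> b, s -> z / _ Z: no change
surface: kmegegizak

cell RANK=gu, MOD=lu, POLE=mi:
underlying: l-megek-is-sa
1. f -> v, k -> g / V _ V: fires at position(s) 6: lmegegissa
2. 0 -> a / C _ C #: no change
3. k -> g, p -> b, s -> z / _ Z: no change
surface: lmegegissa

cell RANK=lu, MOD=ma, POLE=mi:
underlying: abi-megek-is-ga
1. f -> v, k -> g / V _ V: fires at position(s) 8: abimegegisga
2. 0 -> a / C _ C #: no change
3. k -> g, p -> b, s -> z / _ Z: fires at position(s) 10: abimegegizga
surface: abimegegizga


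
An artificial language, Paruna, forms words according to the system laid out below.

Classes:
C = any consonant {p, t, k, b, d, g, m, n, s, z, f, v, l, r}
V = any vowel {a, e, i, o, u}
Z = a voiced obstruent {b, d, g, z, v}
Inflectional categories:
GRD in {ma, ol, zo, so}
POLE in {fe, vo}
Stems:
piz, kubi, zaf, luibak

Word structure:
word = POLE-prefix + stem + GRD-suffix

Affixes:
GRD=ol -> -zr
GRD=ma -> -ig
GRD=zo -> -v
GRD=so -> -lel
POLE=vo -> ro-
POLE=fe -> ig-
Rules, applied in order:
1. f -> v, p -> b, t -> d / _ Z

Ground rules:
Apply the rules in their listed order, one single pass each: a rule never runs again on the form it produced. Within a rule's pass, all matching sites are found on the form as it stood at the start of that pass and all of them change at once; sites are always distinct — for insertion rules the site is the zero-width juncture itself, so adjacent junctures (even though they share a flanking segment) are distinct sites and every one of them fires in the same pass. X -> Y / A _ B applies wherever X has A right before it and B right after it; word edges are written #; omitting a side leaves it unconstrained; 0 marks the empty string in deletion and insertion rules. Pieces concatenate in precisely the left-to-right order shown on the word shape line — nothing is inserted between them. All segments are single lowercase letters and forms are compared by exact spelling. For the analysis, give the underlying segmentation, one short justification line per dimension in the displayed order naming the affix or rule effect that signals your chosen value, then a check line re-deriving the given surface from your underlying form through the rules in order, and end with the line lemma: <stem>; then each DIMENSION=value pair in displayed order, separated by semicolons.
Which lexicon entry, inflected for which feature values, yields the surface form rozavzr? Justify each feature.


underlying: ro-zaf-zr
GRD=ol - signalled by the affix -zr
POLE=vo - signalled by the affix ro-
check: rozafzr -> rozavzr
lemma: zaf; GRD=ol; POLE=vo


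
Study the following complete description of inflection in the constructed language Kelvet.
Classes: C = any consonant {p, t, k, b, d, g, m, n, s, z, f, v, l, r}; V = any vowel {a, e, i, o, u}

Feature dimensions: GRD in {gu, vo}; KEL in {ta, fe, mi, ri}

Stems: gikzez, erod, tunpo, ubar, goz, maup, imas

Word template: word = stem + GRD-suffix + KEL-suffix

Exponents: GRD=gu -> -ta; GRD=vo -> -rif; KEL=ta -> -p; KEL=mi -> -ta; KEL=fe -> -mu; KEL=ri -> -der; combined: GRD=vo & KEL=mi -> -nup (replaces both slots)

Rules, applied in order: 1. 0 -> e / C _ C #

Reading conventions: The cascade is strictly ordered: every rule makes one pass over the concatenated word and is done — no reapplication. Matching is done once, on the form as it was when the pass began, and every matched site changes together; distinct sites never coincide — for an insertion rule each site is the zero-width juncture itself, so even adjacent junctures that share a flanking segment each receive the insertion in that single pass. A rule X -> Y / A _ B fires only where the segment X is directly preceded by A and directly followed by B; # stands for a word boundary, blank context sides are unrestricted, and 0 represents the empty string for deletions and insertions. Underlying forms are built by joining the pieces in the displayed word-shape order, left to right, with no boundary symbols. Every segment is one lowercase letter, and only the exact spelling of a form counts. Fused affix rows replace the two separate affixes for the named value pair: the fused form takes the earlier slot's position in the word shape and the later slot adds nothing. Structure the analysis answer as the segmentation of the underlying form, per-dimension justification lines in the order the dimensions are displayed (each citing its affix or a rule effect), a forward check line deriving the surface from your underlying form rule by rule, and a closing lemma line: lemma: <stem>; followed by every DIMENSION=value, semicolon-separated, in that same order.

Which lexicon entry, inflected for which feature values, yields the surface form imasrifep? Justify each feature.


underlying: imas-rif-p
GRD=vo - signalled by the affix -rif
KEL=ta - signalled by the affix -p
check: imasrifp -> imasrifep
lemma: imas; GRD=vo; KEL=ta


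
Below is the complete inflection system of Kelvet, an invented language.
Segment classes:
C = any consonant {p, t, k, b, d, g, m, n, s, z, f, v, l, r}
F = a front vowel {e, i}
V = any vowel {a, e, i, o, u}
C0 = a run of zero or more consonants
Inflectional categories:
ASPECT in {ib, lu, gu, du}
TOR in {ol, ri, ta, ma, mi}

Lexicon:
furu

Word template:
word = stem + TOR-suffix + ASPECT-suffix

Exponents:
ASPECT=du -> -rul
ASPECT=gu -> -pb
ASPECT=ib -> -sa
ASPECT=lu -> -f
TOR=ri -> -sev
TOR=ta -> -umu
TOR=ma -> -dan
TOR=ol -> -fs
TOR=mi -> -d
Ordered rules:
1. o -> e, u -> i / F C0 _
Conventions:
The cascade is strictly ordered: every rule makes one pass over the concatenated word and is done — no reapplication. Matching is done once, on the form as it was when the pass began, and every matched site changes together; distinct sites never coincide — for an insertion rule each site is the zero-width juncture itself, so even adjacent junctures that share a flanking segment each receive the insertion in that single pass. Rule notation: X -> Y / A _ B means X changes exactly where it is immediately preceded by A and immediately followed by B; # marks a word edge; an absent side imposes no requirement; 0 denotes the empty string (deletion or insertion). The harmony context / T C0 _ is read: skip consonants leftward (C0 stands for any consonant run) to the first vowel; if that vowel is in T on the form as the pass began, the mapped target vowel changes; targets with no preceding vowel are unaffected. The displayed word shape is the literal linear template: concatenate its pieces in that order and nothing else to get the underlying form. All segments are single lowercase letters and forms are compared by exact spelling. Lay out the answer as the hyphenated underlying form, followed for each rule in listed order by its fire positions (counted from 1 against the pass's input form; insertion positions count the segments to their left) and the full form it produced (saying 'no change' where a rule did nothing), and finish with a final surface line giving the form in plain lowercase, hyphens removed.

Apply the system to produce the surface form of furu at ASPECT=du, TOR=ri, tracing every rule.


underlying: furu-sev-rul
1. o -> e, u -> i / F C0 _: fires at position(s) 9: furusevril
surface: furusevril


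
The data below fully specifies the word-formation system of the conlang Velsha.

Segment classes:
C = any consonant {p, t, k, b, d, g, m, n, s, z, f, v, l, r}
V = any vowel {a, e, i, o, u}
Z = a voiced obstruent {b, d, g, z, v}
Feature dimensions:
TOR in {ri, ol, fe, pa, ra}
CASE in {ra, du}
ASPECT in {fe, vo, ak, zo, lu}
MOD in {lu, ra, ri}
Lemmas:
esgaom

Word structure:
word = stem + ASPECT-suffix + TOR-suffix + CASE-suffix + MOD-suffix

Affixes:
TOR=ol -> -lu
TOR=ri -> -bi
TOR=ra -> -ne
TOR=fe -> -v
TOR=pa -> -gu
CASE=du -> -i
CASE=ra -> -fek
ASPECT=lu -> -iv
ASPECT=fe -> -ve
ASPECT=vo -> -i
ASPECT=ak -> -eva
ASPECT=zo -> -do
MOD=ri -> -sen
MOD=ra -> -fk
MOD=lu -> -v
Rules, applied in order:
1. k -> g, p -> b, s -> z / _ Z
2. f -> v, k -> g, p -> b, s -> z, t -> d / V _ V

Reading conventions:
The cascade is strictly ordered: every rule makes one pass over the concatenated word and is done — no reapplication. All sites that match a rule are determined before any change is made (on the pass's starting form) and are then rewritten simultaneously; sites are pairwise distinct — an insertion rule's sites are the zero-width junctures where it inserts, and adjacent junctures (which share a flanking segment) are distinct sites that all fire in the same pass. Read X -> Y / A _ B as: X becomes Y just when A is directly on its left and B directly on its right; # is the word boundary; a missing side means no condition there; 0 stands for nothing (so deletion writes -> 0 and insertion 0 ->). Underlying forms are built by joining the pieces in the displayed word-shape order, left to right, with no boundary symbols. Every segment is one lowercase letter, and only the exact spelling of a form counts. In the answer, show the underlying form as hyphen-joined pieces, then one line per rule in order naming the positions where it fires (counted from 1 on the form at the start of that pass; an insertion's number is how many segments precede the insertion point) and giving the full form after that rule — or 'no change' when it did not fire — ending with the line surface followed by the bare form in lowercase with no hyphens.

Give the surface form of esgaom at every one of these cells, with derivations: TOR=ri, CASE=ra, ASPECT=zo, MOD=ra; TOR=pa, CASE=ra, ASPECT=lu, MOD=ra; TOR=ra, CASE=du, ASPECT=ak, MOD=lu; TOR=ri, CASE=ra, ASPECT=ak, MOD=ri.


cell TOR=ri, CASE=ra, ASPECT=zo, MOD=ra:
underlying: esgaom-do-bi-fek-fk
1. k -> g, p -> b, s -> z / _ Z: fires at position(s) 2: ezgaomdobifekfk
2. f -> v, k -> g, p -> b, s -> z, t -> d / V _ V: fires at position(s) 11: ezgaomdobivekfk
surface: ezgaomdobivekfk

cell TOR=pa, CASE=ra, ASPECT=lu, MOD=ra:
underlying: esgaom-iv-gu-fek-fk
1. k -> g, p -> b, s -> z / _ Z: fires at position(s) 2: ezgaomivgufekfk
2. f -> v, k -> g, p -> b, s -> z, t -> d / V _ V: fires at position(s) 11: ezgaomivguvekfk
surface: ezgaomivguvekfk

cell TOR=ra, CASE=du, ASPECT=ak, MOD=lu:
underlying: esgaom-eva-ne-i-v
1. k -> g, p -> b, s -> z / _ Z: fires at position(s) 2: ezgaomevaneiv
2. f -> v, k -> g, p -> b, s -> z, t -> d / V _ V: no change
surface: ezgaomevaneiv

cell TOR=ri, CASE=ra, ASPECT=ak, MOD=ri:
underlying: esgaom-eva-bi-fek-sen
1. k -> g, p -> b, s -> z / _ Z: fires at position(s) 2: ezgaomevabifeksen
2. f -> v, k -> g, p -> b, s -> z, t -> d / V _ V: fires at position(s) 12: ezgaomevabiveksen
surface: ezgaomevabiveksen


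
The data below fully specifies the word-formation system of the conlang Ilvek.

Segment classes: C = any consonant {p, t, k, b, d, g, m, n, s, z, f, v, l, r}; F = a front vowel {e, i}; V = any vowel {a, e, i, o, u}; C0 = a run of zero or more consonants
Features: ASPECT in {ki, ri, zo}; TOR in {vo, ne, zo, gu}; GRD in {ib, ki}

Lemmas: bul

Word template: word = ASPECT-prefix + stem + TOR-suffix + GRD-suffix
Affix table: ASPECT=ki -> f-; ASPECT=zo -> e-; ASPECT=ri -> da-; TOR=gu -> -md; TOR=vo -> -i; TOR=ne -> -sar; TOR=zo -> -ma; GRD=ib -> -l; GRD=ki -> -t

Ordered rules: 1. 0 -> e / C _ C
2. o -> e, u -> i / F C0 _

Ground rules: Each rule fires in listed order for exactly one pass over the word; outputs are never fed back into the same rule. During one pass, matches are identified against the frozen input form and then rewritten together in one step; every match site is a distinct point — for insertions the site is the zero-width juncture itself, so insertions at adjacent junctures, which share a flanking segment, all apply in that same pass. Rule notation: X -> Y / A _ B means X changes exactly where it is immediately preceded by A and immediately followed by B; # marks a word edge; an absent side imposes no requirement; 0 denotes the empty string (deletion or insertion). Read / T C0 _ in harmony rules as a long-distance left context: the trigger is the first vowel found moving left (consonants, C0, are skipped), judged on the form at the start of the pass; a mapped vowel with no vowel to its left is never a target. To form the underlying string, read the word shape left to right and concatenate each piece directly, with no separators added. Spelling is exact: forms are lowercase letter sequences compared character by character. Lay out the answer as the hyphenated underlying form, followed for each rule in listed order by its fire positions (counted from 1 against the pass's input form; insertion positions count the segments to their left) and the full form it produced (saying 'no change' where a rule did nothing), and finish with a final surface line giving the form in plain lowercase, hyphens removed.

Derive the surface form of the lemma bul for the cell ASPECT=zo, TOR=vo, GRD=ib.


underlying: e-bul-i-l
1. 0 -> e / C _ C: no change
2. o -> e, u -> i / F C0 _: fires at position(s) 3: ebilil
surface: ebilil


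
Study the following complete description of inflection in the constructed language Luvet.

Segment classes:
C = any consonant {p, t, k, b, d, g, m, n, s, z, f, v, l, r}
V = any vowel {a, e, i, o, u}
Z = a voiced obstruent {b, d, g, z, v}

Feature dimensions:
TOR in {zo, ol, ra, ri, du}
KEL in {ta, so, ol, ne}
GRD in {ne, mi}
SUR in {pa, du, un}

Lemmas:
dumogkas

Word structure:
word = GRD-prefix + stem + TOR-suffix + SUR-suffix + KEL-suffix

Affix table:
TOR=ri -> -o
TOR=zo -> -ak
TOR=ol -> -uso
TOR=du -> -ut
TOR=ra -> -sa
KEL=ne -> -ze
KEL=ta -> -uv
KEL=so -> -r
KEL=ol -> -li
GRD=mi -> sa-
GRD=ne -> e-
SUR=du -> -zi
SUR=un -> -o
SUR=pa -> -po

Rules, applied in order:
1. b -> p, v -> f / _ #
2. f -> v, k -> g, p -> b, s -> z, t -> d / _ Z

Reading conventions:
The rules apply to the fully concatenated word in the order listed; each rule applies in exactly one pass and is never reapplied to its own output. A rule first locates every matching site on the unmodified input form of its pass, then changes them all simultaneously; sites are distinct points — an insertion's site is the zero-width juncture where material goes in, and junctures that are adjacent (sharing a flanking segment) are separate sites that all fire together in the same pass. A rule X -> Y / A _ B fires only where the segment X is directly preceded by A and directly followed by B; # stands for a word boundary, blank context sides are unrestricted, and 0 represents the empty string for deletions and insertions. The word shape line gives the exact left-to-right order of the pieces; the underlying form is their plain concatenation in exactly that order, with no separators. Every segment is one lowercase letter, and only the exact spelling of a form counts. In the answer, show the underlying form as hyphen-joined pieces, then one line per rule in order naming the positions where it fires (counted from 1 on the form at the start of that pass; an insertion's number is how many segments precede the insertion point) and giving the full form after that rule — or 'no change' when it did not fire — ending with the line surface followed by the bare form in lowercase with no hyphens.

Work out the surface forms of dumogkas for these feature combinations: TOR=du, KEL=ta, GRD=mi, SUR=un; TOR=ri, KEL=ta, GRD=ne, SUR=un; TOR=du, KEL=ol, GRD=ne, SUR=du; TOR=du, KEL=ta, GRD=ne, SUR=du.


cell TOR=du, KEL=ta, GRD=mi, SUR=un:
underlying: sa-dumogkas-ut-o-uv
1. b -> p, v -> f / _ #: fires at position(s) 15: sadumogkasutouf
2. f -> v, k -> g, p -> b, s -> z, t -> d / _ Z: no change
surface: sadumogkasutouf

cell TOR=ri, KEL=ta, GRD=ne, SUR=un:
underlying: e-dumogkas-o-o-uv
1. b -> p, v -> f / _ #: fires at position(s) 13: edumogkasoouf
2. f -> v, k -> g, p -> b, s -> z, t -> d / _ Z: no change
surface: edumogkasoouf

cell TOR=du, KEL=ol, GRD=ne, SUR=du:
underlying: e-dumogkas-ut-zi-li
1. b -> p, v -> f / _ #: no change
2. f -> v, k -> g, p -> b, s -> z, t -> d / _ Z: fires at position(s) 11: edumogkasudzili
surface: edumogkasudzili

cell TOR=du, KEL=ta, GRD=ne, SUR=du:
underlying: e-dumogkas-ut-zi-uv
1. b -> p, v -> f / _ #: fires at position(s) 15: edumogkasutziuf
2. f -> v, k -> g, p -> b, s -> z, t -> d / _ Z: fires at position(s) 11: edumogkasudziuf
surface: edumogkasudziuf


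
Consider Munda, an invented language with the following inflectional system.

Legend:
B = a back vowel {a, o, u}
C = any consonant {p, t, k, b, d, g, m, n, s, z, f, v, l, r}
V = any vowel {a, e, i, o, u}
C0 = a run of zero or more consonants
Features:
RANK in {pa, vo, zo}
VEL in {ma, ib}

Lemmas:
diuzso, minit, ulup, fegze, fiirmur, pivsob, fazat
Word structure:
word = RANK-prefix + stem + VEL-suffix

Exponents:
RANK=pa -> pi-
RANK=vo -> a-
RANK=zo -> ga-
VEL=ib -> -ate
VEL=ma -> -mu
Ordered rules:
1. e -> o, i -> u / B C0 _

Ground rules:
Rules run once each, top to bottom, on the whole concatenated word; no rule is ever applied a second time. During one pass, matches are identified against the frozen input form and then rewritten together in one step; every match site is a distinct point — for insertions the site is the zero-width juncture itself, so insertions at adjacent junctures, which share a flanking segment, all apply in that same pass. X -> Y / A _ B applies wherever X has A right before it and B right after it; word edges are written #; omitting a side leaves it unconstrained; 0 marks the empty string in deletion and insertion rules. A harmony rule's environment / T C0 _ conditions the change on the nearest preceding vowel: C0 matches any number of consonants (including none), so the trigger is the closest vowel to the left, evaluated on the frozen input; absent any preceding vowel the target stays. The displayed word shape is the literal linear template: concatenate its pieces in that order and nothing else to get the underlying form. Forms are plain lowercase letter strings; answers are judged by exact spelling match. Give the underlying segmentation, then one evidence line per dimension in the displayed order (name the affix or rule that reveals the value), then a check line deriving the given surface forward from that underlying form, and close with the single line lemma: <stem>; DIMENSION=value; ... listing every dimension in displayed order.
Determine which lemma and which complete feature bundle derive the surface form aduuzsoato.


underlying: a-diuzso-ate
RANK=vo - signalled by the affix a-
VEL=ib - signalled by the affix -ate
check: adiuzsoate -> aduuzsoato
lemma: diuzso; RANK=vo; VEL=ib


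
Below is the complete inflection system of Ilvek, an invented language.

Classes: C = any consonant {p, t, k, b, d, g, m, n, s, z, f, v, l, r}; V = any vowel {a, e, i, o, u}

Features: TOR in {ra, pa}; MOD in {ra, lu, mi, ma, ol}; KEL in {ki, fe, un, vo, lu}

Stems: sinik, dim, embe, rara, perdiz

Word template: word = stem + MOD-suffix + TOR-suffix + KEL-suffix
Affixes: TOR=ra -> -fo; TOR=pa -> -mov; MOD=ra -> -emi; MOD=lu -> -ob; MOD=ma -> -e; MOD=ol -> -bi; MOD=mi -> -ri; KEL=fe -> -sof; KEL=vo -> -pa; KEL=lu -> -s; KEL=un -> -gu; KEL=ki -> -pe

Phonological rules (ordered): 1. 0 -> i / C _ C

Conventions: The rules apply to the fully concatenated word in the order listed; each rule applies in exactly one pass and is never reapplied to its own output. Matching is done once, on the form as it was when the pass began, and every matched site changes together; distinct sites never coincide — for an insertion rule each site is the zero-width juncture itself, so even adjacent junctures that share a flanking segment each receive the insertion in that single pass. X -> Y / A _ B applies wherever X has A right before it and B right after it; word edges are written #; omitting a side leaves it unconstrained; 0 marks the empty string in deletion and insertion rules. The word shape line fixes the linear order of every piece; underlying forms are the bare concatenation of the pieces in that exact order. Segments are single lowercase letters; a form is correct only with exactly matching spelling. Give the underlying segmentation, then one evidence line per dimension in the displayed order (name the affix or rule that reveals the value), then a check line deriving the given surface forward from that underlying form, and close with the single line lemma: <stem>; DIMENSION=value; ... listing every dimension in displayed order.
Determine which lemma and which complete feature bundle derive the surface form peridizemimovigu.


underlying: perdiz-emi-mov-gu
TOR=pa - signalled by the affix -mov
MOD=ra - signalled by the affix -emi
KEL=un - signalled by the affix -gu
check: perdizemimovgu -> peridizemimovigu
lemma: perdiz; TOR=pa; MOD=ra; KEL=un


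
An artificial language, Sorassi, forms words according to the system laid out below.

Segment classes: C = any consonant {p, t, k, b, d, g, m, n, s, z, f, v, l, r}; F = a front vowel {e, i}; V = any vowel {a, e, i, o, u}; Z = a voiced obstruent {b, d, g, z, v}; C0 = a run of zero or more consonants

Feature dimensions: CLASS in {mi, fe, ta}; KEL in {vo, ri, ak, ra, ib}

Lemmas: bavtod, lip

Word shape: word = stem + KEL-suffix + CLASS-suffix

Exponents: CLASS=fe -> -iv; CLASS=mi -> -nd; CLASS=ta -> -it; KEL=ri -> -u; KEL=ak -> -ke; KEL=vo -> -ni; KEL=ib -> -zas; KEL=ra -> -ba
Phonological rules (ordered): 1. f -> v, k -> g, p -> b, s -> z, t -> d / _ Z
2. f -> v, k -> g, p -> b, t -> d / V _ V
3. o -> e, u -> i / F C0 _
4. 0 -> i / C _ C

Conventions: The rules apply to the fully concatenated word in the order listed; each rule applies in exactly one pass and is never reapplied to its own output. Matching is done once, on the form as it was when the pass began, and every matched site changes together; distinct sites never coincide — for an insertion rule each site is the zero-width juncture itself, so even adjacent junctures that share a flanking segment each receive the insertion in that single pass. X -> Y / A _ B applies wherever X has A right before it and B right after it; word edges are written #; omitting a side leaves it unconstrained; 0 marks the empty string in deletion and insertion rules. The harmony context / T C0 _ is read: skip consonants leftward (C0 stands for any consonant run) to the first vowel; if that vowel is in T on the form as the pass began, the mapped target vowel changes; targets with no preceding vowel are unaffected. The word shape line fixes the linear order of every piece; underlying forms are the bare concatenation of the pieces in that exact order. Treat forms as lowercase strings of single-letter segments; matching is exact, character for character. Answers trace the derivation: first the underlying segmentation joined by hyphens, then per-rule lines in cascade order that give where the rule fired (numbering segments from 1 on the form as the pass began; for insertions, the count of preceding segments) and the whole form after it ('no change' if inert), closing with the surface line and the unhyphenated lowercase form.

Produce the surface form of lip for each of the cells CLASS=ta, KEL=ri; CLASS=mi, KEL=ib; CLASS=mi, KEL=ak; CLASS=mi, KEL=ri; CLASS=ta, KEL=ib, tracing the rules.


cell CLASS=ta, KEL=ri:
underlying: lip-u-it
1. f -> v, k -> g, p -> b, s -> z, t -> d / _ Z: no change
2. f -> v, k -> g, p -> b, t -> d / V _ V: fires at position(s) 3: libuit
3. o -> e, u -> i / F C0 _: fires at position(s) 4: libiit
4. 0 -> i / C _ C: no change
surface: libiit

cell CLASS=mi, KEL=ib:
underlying: lip-zas-nd
1. f -> v, k -> g, p -> b, s -> z, t -> d / _ Z: fires at position(s) 3: libzasnd
2. f -> v, k -> g, p -> b, t -> d / V _ V: no change
3. o -> e, u -> i / F C0 _: no change
4. 0 -> i / C _ C: inserts after position(s) 3, 6, 7: libizasinid
surface: libizasinid

cell CLASS=mi, KEL=ak:
underlying: lip-ke-nd
1. f -> v, k -> g, p -> b, s -> z, t -> d / _ Z: no change
2. f -> v, k -> g, p -> b, t -> d / V _ V: no change
3. o -> e, u -> i / F C0 _: no change
4. 0 -> i / C _ C: inserts after position(s) 3, 6: lipikenid
surface: lipikenid

cell CLASS=mi, KEL=ri:
underlying: lip-u-nd
1. f -> v, k -> g, p -> b, s -> z, t -> d / _ Z: no change
2. f -> v, k -> g, p -> b, t -> d / V _ V: fires at position(s) 3: libund
3. o -> e, u -> i / F C0 _: fires at position(s) 4: libind
4. 0 -> i / C _ C: inserts after position(s) 5: libinid
surface: libinid

cell CLASS=ta, KEL=ib:
underlying: lip-zas-it
1. f -> v, k -> g, p -> b, s -> z, t -> d / _ Z: fires at position(s) 3: libzasit
2. f -> v, k -> g, p -> b, t -> d / V _ V: no change
3. o -> e, u -> i / F C0 _: no change
4. 0 -> i / C _ C: inserts after position(s) 3: libizasit
surface: libizasit


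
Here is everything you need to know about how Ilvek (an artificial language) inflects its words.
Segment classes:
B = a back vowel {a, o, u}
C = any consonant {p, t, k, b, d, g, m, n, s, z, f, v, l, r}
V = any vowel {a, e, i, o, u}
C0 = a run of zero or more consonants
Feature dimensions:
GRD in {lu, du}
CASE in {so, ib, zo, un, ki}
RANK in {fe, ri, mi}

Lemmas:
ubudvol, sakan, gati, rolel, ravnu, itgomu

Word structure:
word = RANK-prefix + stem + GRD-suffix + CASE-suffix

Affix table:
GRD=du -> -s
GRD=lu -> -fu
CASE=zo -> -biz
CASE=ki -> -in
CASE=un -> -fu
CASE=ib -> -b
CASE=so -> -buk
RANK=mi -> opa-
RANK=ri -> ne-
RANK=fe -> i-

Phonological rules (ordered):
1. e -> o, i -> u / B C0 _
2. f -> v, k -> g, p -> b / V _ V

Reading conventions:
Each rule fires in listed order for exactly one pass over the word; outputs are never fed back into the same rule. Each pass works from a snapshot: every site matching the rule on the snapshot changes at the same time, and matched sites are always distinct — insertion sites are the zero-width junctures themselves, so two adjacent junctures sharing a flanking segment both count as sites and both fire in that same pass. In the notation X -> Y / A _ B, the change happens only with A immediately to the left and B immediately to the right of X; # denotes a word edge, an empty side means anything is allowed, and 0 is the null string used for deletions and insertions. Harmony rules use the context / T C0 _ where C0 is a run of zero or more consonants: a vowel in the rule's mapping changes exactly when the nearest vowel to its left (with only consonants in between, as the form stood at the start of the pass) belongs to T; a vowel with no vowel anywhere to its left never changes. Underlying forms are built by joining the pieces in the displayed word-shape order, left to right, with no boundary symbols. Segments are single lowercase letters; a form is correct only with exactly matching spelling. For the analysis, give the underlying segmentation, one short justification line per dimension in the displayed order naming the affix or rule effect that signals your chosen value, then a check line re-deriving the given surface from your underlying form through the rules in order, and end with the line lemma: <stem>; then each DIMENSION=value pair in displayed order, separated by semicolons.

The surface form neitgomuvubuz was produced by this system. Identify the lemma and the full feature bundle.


underlying: ne-itgomu-fu-biz
GRD=lu - signalled by the affix -fu
CASE=zo - signalled by the affix -biz
RANK=ri - signalled by the affix ne-
check: neitgomufubiz -> neitgomufubuz -> neitgomuvubuz
lemma: itgomu; GRD=lu; CASE=zo; RANK=ri


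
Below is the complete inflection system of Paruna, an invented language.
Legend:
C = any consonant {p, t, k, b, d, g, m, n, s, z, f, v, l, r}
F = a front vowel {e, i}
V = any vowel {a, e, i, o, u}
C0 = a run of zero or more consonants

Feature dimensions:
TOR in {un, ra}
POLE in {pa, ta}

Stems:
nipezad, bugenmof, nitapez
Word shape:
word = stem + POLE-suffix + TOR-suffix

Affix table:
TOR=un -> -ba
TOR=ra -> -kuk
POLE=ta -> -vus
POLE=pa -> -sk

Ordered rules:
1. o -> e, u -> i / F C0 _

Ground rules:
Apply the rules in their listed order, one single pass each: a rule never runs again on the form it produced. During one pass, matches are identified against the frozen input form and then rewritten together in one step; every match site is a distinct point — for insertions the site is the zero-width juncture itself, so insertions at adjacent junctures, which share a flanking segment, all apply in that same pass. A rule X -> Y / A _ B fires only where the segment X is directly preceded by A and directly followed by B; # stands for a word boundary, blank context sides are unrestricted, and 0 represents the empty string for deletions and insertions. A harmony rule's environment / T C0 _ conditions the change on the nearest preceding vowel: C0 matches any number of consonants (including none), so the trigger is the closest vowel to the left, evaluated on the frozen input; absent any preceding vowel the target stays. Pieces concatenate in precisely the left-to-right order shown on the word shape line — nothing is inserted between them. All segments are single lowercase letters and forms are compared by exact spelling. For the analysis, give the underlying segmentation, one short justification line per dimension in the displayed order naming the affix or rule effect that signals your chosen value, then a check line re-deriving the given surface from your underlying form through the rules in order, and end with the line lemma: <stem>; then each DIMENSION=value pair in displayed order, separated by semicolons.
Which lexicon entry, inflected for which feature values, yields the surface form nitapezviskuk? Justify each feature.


underlying: nitapez-vus-kuk
TOR=ra - signalled by the affix -kuk
POLE=ta - signalled by the affix -vus
check: nitapezvuskuk -> nitapezviskuk
lemma: nitapez; TOR=ra; POLE=ta


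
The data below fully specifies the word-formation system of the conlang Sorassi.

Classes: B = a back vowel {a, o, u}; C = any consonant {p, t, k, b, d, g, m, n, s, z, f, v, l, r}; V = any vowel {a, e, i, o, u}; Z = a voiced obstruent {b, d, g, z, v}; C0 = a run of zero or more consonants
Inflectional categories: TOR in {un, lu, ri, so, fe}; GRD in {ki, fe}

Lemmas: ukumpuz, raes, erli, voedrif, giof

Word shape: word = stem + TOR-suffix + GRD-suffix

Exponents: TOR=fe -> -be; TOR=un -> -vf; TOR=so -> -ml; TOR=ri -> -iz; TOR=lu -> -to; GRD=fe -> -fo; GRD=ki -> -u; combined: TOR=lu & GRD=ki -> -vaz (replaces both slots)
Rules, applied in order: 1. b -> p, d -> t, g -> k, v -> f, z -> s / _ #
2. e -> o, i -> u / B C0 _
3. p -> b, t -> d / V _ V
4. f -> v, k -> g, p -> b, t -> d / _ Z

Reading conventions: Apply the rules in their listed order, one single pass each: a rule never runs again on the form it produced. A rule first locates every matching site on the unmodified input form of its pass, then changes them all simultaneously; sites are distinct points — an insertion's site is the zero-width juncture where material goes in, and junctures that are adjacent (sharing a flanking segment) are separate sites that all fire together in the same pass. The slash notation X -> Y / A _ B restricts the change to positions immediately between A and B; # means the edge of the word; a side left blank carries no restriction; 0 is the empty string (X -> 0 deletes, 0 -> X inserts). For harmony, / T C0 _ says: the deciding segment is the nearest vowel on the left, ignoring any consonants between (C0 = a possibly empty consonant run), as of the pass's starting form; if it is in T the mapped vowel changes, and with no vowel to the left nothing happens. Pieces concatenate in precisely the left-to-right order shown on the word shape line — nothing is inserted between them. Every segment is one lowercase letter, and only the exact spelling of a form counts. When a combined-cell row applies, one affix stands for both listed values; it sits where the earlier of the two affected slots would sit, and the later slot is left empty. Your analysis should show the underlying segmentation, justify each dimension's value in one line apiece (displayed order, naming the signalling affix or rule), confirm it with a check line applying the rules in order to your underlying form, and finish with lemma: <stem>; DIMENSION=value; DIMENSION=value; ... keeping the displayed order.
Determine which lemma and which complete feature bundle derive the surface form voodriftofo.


underlying: voedrif-to-fo
TOR=lu - signalled by the affix -to
GRD=fe - signalled by the affix -fo
check: voedriftofo -> voedriftofo -> voodriftofo -> voodriftofo -> voodriftofo
lemma: voedrif; TOR=lu; GRD=fe


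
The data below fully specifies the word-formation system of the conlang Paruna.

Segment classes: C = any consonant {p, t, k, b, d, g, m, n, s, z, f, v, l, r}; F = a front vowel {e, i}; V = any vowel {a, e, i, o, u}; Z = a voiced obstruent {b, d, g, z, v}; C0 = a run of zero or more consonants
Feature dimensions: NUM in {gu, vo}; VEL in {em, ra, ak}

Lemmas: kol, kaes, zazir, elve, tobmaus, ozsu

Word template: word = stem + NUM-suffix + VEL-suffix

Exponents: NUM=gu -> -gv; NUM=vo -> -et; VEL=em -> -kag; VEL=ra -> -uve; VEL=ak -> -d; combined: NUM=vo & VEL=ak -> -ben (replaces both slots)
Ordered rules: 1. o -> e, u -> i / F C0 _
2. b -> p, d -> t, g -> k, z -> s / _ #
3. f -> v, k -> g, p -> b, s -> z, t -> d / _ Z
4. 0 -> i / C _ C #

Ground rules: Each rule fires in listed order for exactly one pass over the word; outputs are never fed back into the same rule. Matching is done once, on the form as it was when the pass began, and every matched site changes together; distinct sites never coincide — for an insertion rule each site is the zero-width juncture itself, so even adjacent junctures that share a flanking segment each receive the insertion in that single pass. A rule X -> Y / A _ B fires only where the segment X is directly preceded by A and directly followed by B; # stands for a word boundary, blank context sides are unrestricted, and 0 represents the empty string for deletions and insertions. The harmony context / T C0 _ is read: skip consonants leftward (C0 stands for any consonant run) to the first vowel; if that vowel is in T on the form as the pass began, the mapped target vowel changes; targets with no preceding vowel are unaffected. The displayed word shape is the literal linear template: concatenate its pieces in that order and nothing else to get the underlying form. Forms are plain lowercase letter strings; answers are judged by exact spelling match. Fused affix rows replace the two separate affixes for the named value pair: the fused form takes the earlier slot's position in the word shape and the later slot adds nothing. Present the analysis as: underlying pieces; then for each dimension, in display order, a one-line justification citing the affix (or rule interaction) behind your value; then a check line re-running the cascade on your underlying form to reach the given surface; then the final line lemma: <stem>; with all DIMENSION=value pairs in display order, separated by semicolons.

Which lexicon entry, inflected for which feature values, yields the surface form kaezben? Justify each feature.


underlying: kaes-ben
NUM=vo - signalled by the combined affix row
VEL=ak - signalled by the combined affix row
check: kaesben -> kaesben -> kaesben -> kaezben -> kaezben
lemma: kaes; NUM=vo; VEL=ak
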